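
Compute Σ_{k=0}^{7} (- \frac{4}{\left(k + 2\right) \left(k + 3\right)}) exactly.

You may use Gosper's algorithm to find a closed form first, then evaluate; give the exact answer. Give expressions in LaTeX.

Step 1: r(k) = (k + 2)/(k + 4).
So A=k + 2 and B=k + 4, with C=1.
f must satisfy (k + 2)·f(k+1) − (k + 3)·f(k) = 1.
Degrees (1,1,0) ⇒ d ≤ 1.
Solving with deg f ≤ 1: f(k) = k/2.
Get s_k = R·t_k = -2*k/(k + 2) with R(k) = B(k−1)f(k)/C(k) = k*(k + 3)/2.
Δs = -4/(k**2 + 5*k + 6), as required.
Evaluate s at k=8 and k=0: -8/5 and 0; difference -8/5.

Σ = -8/5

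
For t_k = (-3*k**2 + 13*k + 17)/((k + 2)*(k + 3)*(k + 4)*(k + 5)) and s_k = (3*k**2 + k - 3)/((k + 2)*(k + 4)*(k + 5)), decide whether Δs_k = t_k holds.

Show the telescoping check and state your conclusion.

s_(k+1) = (k + 3*(k + 1)**2 - 2)/((k + 3)*(k + 5)*(k + 6))
s_(k+1) − s_k = (-3*k**3 + 7*k**2 + 71*k + 62)/(k**5 + 20*k**4 + 155*k**3 + 580*k**2 + 1044*k + 720)
(s_(k+1) − s_k) − t_k = 4*(3*k**2 - 6*k - 10)/(k**5 + 20*k**4 + 155*k**3 + 580*k**2 + 1044*k + 720)

Invalid: residual 4*(3*k**2 - 6*k - 10)/(k**5 + 20*k**4 + 155*k**3 + 580*k**2 + 1044*k + 720) ≠ 0.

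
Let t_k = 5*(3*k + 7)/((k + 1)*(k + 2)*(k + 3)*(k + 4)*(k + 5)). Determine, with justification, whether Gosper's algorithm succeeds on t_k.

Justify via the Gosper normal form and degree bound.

Yes. s_k = 5*k*(k**2 + 8*k + 19)/(12*(k**3 + 8*k**2 + 19*k + 12)).

t_(k+1)/t_k = (k + 1)*(3*k + 10)/((k + 6)*(3*k + 7)).
A = k + 1, B = k + 6, C = k + 7/3.
f must satisfy (k + 1)·f(k+1) − (k + 5)·f(k) = k + 7/3.
From deg A=1, deg B=1, deg C=1: d=4.
Coefficient equations give f(k) = k*(k + 2)*(k**2 + 8*k + 19)/36.
So s_k = (B(k−1)f/C)·t_k = (k*(k + 2)*(k + 5)*(k**2 + 8*k + 19)/(12*(3*k + 7)))·t_k = 5*k*(k**2 + 8*k + 19)/(12*(k**3 + 8*k**2 + 19*k + 12)).
s_(k+1) − s_k = 5*(3*k + 7)/(k**5 + 15*k**4 + 85*k**3 + 225*k**2 + 274*k + 120) = t_k.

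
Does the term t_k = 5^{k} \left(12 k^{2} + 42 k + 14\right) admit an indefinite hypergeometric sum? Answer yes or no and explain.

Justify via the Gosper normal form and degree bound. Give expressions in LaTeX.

Ratio r(k) = 5*(6*k**2 + 33*k + 34)/(6*k**2 + 21*k + 7).
So A=5 and B=1, with C=k**2 + 7*k/2 + 7/6.
Need (5)·f(k+1) − (1)·f(k) = k**2 + 7*k/2 + 7/6.
d = 2 from the (0,0,2) case.
A polynomial solution: f(k) = (3*k**2 + 3*k - 4)/12.
Certificate R = B(k−1)f/C = (3*k**2 + 3*k - 4)/(2*(6*k**2 + 21*k + 7)) gives s_k = 5**k*(3*k**2 + 3*k - 4).
Verify: 5**k*(12*k**2 + 42*k + 14) matches t_k.

Yes. s_k = 5^{k} \left(3 k^{2} + 3 k - 4\right).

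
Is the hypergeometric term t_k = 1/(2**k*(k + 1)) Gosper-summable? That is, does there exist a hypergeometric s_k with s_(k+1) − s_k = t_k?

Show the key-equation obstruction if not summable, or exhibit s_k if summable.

No. Not Gosper-summable.

Compute t_(k+1)/t_k: get (k + 1)/(2*(k + 2)).
Gosper form: A/B · C(k+1)/C(k) with A=k/2 + 1/2, B=k + 2, C=1.
f must satisfy (k/2 + 1/2)·f(k+1) − (k + 1)·f(k) = 1.
From deg A=1, deg B=1, deg C=0: d=-1.
Negative degree bound (-1): no f exists, t_k not Gosper-summable.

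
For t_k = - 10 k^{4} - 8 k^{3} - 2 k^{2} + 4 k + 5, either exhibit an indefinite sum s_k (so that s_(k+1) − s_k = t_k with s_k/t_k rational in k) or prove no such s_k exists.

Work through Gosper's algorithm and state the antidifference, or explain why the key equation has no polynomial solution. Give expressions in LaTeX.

s_k = k \left(- 2 k^{4} + 3 k^{3} + k + 3\right)

Ratio r(k) = (10*k**4 + 48*k**3 + 86*k**2 + 64*k + 11)/(10*k**4 + 8*k**3 + 2*k**2 - 4*k - 5).
So A=1 and B=1, with C=k**4 + 4*k**3/5 + k**2/5 - 2*k/5 - 1/2.
Solve (1)·f(k+1) − (1)·f(k) = k**4 + 4*k**3/5 + k**2/5 - 2*k/5 - 1/2.
Bound: deg f ≤ 5.
Match coefficients ⇒ f(k) = k*(2*k**4 - 3*k**3 - k - 3)/10.
So s_k = (B(k−1)f/C)·t_k = (k*(2*k**4 - 3*k**3 - k - 3)/(10*k**4 + 8*k**3 + 2*k**2 - 4*k - 5))·t_k = k*(-2*k**4 + 3*k**3 + k + 3).
Check: Δs_k = -10*k**4 - 8*k**3 - 2*k**2 + 4*k + 5. ✓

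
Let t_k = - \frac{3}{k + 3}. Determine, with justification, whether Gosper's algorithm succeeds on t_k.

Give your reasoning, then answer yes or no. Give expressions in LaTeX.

The ratio is (k + 3)/(k + 4).
So A=k + 3 and B=k + 4, with C=1.
Set up (k + 3)·f(k+1) − (k + 3)·f(k) − (1) = 0.
From deg A=1, deg B=1, deg C=0: d=0.
Write f(k) = c0. Then LHS − RHS = -1, requiring -1 = 0: contradictory. No certificate.

No — the linear system for f has no solution.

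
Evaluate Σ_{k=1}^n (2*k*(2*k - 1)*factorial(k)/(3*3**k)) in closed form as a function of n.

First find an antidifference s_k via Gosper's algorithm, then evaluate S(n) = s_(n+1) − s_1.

S(n) = 2*(-3*3**n + 2*n**2*factorial(n) + 5*n*factorial(n) + 3*factorial(n))/(3*3**n)

Ratio r(k) = (k + 1)**2*(2*k + 1)/(3*k*(2*k - 1)).
Factor: A=k/3 + 1/3; B=1; C=k**2 - k/2.
Key eq: (k/3 + 1/3)·f(k+1) = (1)·f(k) + (k**2 - k/2).
Degrees (1,0,2) ⇒ d ≤ 1.
Coefficient equations give f(k) = 3*(2*k + 1)/2.
So s_k = (B(k−1)f/C)·t_k = (3*(2*k + 1)/(k*(2*k - 1)))·t_k = 2*(2*k + 1)*factorial(k)/3**k.
Verify: 2*k*(2*k - 1)*factorial(k)/(3*3**k) matches t_k.
s_(n+1) = 2*3**(-n - 1)*(2*n + 3)*factorial(n + 1) and s_(1) = 2, so S(n) = 2*(-3*3**n + 2*n**2*factorial(n) + 5*n*factorial(n) + 3*factorial(n))/(3*3**n).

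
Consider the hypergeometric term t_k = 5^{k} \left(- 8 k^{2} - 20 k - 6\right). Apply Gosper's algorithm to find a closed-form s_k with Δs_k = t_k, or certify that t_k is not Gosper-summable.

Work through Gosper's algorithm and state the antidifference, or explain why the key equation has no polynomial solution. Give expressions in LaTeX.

t_(k+1)/t_k = 5*(4*k**2 + 18*k + 17)/(4*k**2 + 10*k + 3).
Take A(k)=5, B(k)=1, C(k)=k**2 + 5*k/2 + 3/4.
Solve (5)·f(k+1) − (1)·f(k) = k**2 + 5*k/2 + 3/4.
From deg A=0, deg B=0, deg C=2: d=2.
Solve for f: f(k) = (2*k**2 - 1)/8 (degree 2 ≤ 2).
So s_k = (B(k−1)f/C)·t_k = ((2*k**2 - 1)/(2*(4*k**2 + 10*k + 3)))·t_k = 5**k*(1 - 2*k**2).
Δs = 2*5**k*(k**2 - 5*(k + 1)**2 + 2), as required.

s_k = 5^{k} \left(1 - 2 k^{2}\right)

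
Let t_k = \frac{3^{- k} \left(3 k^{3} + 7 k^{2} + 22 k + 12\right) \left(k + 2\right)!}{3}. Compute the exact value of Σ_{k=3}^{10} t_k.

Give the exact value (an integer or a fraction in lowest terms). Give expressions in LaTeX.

Σ = 9583877200/729

Step 1: r(k) = (3*k**4 + 25*k**3 + 93*k**2 + 179*k + 132)/(3*(3*k**3 + 7*k**2 + 22*k + 12)).
A = k/3 + 1, B = 1, C = k**3 + 7*k**2/3 + 22*k/3 + 4.
Need (k/3 + 1)·f(k+1) − (1)·f(k) = k**3 + 7*k**2/3 + 22*k/3 + 4.
d = 2 from the (1,0,3) case.
Solve for f: f(k) = k*(3*k + 1) (degree 2 ≤ 2).
Get s_k = R·t_k = k*(3*k + 1)*factorial(k + 2)/3**k with R(k) = B(k−1)f(k)/C(k) = 3*k*(3*k + 1)/(3*k**3 + 7*k**2 + 22*k + 12).
Δs = (3*k**3 + 7*k**2 + 22*k + 12)*factorial(k + 2)/(3*3**k), as required.
Σ_(k=3)^(10) t_k = s_(11) − s_(3) = 9583974400/729 − (400/3) = 9583877200/729.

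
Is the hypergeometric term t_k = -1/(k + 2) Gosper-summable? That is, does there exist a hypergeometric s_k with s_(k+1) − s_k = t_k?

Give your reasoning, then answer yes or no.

No — t_k has no hypergeometric antidifference.

Ratio r(k) = (k + 2)/(k + 3).
Gosper form: A/B · C(k+1)/C(k) with A=k + 2, B=k + 3, C=1.
f must satisfy (k + 2)·f(k+1) − (k + 2)·f(k) = 1.
deg f ≤ 0 (via 1,1,0).
Write f(k) = c0. Then LHS − RHS = -1, requiring -1 = 0: contradictory. No certificate.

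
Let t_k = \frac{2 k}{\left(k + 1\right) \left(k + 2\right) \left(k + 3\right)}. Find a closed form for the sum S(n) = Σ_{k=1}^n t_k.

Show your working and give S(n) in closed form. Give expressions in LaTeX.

S(n) = \frac{n \left(n + 1\right)}{2 \left(n^{2} + 5 n + 6\right)}

Step 1: r(k) = (k + 1)**2/(k*(k + 4)).
Normal form (A,B,C) = (k + 1, k + 4, k).
Key eq: (k + 1)·f(k+1) = (k + 3)·f(k) + (k).
Bound: deg f ≤ 2.
Coefficient equations give f(k) = k*(k - 1)/4.
So s_k = (B(k−1)f/C)·t_k = ((k - 1)*(k + 3)/4)·t_k = k*(k - 1)/(2*(k + 1)*(k + 2)).
Δs = 2*k/(k**3 + 6*k**2 + 11*k + 6), as required.
Evaluate: s_(n+1) = n*(n + 1)/(2*(n**2 + 5*n + 6)); subtract s_(1) = 0 ⇒ S(n) = n*(n + 1)/(2*(n**2 + 5*n + 6)).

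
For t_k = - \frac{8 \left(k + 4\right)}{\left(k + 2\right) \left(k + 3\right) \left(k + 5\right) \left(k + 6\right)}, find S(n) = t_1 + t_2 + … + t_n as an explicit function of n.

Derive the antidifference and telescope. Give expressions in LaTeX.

Compute t_(k+1)/t_k: get (k + 2)*(k + 5)**2/((k + 4)**2*(k + 7)).
A = k + 2, B = k + 7, C = k**2 + 8*k + 16.
Solve (k + 2)·f(k+1) − (k + 6)·f(k) = k**2 + 8*k + 16.
Degrees (1,1,2) ⇒ d ≤ 4.
Solve for f: f(k) = k*(k + 3)*(k + 4)*(k + 7)/20 (degree 4 ≤ 4).
So s_k = (B(k−1)f/C)·t_k = (k*(k + 3)*(k + 6)*(k + 7)/(20*(k + 4)))·t_k = 2*k*(-k - 7)/(5*(k**2 + 7*k + 10)).
Δs = 8*(-k - 4)/(k**4 + 16*k**3 + 91*k**2 + 216*k + 180), as required.
Σ_(k=1)^n t_k = s_(n+1) − s_(1) = (2*(-n**2 - 9*n - 8)/(5*(n**2 + 9*n + 18))) − (-8/45), i.e. 2*n*(-n - 9)/(9*(n**2 + 9*n + 18)).

S(n) = \frac{2 n \left(- n - 9\right)}{9 \left(n^{2} + 9 n + 18\right)}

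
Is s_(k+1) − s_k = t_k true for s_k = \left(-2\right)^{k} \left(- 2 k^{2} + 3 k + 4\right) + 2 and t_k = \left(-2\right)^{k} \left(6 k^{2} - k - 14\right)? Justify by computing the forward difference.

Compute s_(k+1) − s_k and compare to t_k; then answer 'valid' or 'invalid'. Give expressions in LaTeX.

valid; difference matches t_k

s_(k+1) = -2*(-2)**k*(3*k - 2*(k + 1)**2 + 7) + 2
s_(k+1) − s_k = (-2)**k*(6*k**2 - k - 14)
(s_(k+1) − s_k) − t_k = 0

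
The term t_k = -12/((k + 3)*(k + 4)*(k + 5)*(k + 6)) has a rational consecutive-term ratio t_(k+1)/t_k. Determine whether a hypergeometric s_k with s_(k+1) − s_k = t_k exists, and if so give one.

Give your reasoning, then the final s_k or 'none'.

s_k = k*(-k**2 - 12*k - 47)/(15*(k + 3)*(k + 4)*(k + 5))

The ratio is (k + 3)/(k + 7).
Factor: A=k + 3; B=k + 7; C=1.
f must satisfy (k + 3)·f(k+1) − (k + 6)·f(k) = 1.
d = 3 from the (1,1,0) case.
Solve for f: f(k) = k*(k**2 + 12*k + 47)/180 (degree 3 ≤ 3).
So s_k = (B(k−1)f/C)·t_k = (k*(k + 6)*(k**2 + 12*k + 47)/180)·t_k = k*(-k**2 - 12*k - 47)/(15*(k + 3)*(k + 4)*(k + 5)).
Δs = -12/(k**4 + 18*k**3 + 119*k**2 + 342*k + 360), as required.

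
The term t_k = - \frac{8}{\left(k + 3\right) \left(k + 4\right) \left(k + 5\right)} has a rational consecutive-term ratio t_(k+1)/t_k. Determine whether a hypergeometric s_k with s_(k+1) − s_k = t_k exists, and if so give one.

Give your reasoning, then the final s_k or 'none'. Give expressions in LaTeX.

The ratio is (k + 3)/(k + 6).
Gosper form: A/B · C(k+1)/C(k) with A=k + 3, B=k + 6, C=1.
Key eq: (k + 3)·f(k+1) = (k + 5)·f(k) + (1).
deg f ≤ 2 (via 1,1,0).
Solving with deg f ≤ 2: f(k) = k*(k + 7)/24.
Get s_k = R·t_k = k*(-k - 7)/(3*(k + 3)*(k + 4)) with R(k) = B(k−1)f(k)/C(k) = k*(k + 5)*(k + 7)/24.
Check: Δs_k = -8/(k**3 + 12*k**2 + 47*k + 60). ✓

s_k = \frac{k \left(- k - 7\right)}{3 \left(k + 3\right) \left(k + 4\right)}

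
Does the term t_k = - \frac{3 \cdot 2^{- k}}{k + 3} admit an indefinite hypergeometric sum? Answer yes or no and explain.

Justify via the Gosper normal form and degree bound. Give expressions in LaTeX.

t_(k+1)/t_k = (k + 3)/(2*(k + 4)).
Factor: A=k/2 + 3/2; B=k + 4; C=1.
Set up (k/2 + 3/2)·f(k+1) − (k + 3)·f(k) − (1) = 0.
d = -1 from the (1,1,0) case.
deg f ≤ -1 is impossible — no certificate.

No. Not Gosper-summable.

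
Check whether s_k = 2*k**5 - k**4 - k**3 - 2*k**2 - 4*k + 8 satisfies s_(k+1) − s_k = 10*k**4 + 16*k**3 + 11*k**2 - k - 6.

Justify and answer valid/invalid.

s_(k+1) = 2*k**5 + 9*k**4 + 15*k**3 + 9*k**2 - 5*k + 2
s_(k+1) − s_k = 10*k**4 + 16*k**3 + 11*k**2 - k - 6
(s_(k+1) − s_k) − t_k = 0

Valid — Δs_k = t_k.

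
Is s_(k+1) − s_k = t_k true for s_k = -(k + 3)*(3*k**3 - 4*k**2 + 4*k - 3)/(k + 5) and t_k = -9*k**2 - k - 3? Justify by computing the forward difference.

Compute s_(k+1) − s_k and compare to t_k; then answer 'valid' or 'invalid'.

s_(k+1) = k*(-3*k**3 - 17*k**2 - 25*k - 20)/(k + 6)
s_(k+1) − s_k = (-9*k**4 - 88*k**3 - 184*k**2 - 55*k - 54)/(k**2 + 11*k + 30)
(s_(k+1) − s_k) − t_k = 4*(3*k**3 + 25*k**2 + 2*k + 9)/(k**2 + 11*k + 30)

Invalid: residual 4*(3*k**3 + 25*k**2 + 2*k + 9)/(k**2 + 11*k + 30) ≠ 0.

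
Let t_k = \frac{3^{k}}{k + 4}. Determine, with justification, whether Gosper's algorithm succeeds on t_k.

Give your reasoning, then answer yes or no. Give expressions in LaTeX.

No — t_k has no hypergeometric antidifference.

Ratio r(k) = 3*(k + 4)/(k + 5).
Normal form (A,B,C) = (3*k + 12, k + 5, 1).
Key eq: (3*k + 12)·f(k+1) = (k + 4)·f(k) + (1).
deg f ≤ -1 (via 1,1,0).
d = -1 < 0 ⇒ no nonzero polynomial f; not summable.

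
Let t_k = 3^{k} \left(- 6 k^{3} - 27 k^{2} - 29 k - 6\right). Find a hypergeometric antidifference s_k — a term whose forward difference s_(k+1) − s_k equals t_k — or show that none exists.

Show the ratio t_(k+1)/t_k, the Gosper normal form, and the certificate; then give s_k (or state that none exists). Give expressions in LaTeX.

Ratio r(k) = 3*(6*k**3 + 45*k**2 + 101*k + 68)/(6*k**3 + 27*k**2 + 29*k + 6).
Take A(k)=3, B(k)=1, C(k)=k**3 + 9*k**2/2 + 29*k/6 + 1.
Set up (3)·f(k+1) − (1)·f(k) − (k**3 + 9*k**2/2 + 29*k/6 + 1) = 0.
Degrees (0,0,3) ⇒ d ≤ 3.
Coefficient equations give f(k) = (3*k**3 + k - 3)/6.
Certificate R = B(k−1)f/C = (3*k**3 + k - 3)/((k + 3)*(6*k**2 + 9*k + 2)) gives s_k = 3**k*(-3*k**3 - k + 3).
s_(k+1) − s_k = 3**k*(3*k**3 - 2*k - 9*(k + 1)**3 + 3) = t_k.

s_k = 3^{k} \left(- 3 k^{3} - k + 3\right)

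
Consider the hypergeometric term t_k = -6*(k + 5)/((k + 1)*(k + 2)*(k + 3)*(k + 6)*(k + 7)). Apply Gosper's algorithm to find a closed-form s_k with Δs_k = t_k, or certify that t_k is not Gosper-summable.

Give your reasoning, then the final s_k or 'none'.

Compute t_(k+1)/t_k: get (k + 1)*(k + 6)**2/((k + 4)*(k + 5)*(k + 8)).
Normal form (A,B,C) = (k + 1, k + 8, k**3 + 14*k**2 + 65*k + 100).
Set up (k + 1)·f(k+1) − (k + 7)·f(k) − (k**3 + 14*k**2 + 65*k + 100) = 0.
Bound: deg f ≤ 6.
Coefficient equations give f(k) = k*(k + 3)*(k + 4)**2*(k + 5)**2/36.
R(k) = B(k−1)·f(k)/C(k) = k*(k + 3)*(k + 4)*(k + 7)/36; s_k = R·t_k = k*(-k**2 - 9*k - 20)/(6*(k**3 + 9*k**2 + 20*k + 12)).
s_(k+1) − s_k = 6*(-k - 5)/(k**5 + 19*k**4 + 131*k**3 + 401*k**2 + 540*k + 252) = t_k.

s_k = k*(-k**2 - 9*k - 20)/(6*(k**3 + 9*k**2 + 20*k + 12))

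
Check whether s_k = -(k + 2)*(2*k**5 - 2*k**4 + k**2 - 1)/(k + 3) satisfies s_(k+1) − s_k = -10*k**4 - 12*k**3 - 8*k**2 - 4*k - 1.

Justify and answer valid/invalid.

s_(k+1) = -(k + 3)*(2*(k + 1)**5 - 2*(k + 1)**4 + (k + 1)**2 - 1)/(k + 4)
s_(k+1) − s_k = 2*(-5*k**6 - 37*k**5 - 84*k**4 - 80*k**3 - 49*k**2 - 21*k - 4)/(k**2 + 7*k + 12)
(s_(k+1) − s_k) − t_k = (8*k**5 + 44*k**4 + 44*k**3 + 27*k**2 + 13*k + 4)/(k**2 + 7*k + 12)

Invalid: residual (8*k**5 + 44*k**4 + 44*k**3 + 27*k**2 + 13*k + 4)/(k**2 + 7*k + 12) ≠ 0.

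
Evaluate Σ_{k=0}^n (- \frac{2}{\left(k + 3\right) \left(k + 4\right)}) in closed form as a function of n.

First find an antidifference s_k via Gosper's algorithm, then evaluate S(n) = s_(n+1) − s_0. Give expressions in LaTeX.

Ratio r(k) = (k + 3)/(k + 5).
Normal form (A,B,C) = (k + 3, k + 5, 1).
Solve (k + 3)·f(k+1) − (k + 4)·f(k) = 1.
d = 1 from the (1,1,0) case.
A polynomial solution: f(k) = k/3.
Get s_k = R·t_k = -2*k/(3*k + 9) with R(k) = B(k−1)f(k)/C(k) = k*(k + 4)/3.
Check: Δs_k = -2/(k**2 + 7*k + 12). ✓
s_(n+1) = 2*(-n - 1)/(3*(n + 4)) and s_(0) = 0, so S(n) = 2*(-n - 1)/(3*(n + 4)).

S(n) = \frac{2 \left(- n - 1\right)}{3 \left(n + 4\right)}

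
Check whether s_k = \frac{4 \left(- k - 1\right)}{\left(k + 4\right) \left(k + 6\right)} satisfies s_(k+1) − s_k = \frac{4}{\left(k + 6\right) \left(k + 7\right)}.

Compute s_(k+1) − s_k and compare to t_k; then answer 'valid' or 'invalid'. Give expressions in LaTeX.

s_(k+1) = 4*(-k - 2)/((k + 5)*(k + 7))
s_(k+1) − s_k = 4*(k**2 + 3*k - 13)/(k**4 + 22*k**3 + 179*k**2 + 638*k + 840)
(s_(k+1) − s_k) − t_k = 12*(-2*k - 11)/(k**4 + 22*k**3 + 179*k**2 + 638*k + 840)

Invalid: residual \frac{12 \left(- 2 k - 11\right)}{k^{4} + 22 k^{3} + 179 k^{2} + 638 k + 840} ≠ 0.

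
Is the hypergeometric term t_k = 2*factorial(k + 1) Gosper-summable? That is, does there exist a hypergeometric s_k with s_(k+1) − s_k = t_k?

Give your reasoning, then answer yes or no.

No. Not Gosper-summable.

r(k) = k + 2 after simplifying.
Normal form (A,B,C) = (k + 2, 1, 1).
Need (k + 2)·f(k+1) − (1)·f(k) = 1.
d = -1 from the (1,0,0) case.
deg f ≤ -1 is impossible — no certificate.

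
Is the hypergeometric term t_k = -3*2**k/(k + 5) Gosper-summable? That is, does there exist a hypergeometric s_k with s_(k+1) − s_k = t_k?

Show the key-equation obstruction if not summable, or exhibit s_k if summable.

No — negative degree bound, so no certificate f.

Compute t_(k+1)/t_k: get 2*(k + 5)/(k + 6).
Normal form (A,B,C) = (2*k + 10, k + 6, 1).
Set up (2*k + 10)·f(k+1) − (k + 5)·f(k) − (1) = 0.
deg f ≤ -1 (via 1,1,0).
d = -1 < 0 ⇒ no nonzero polynomial f; not summable.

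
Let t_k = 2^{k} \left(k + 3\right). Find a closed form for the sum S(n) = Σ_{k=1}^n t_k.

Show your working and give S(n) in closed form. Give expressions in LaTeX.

Ratio r(k) = 2*(k + 4)/(k + 3).
So A=2 and B=1, with C=k + 3.
Need (2)·f(k+1) − (1)·f(k) = k + 3.
d = 1 from the (0,0,1) case.
Solve for f: f(k) = k + 1 (degree 1 ≤ 1).
So s_k = (B(k−1)f/C)·t_k = ((k + 1)/(k + 3))·t_k = 2**k*(k + 1).
Check: Δs_k = 2**k*(k + 3). ✓
Σ_(k=1)^n t_k = s_(n+1) − s_(1) = (2**(n + 1)*(n + 2)) − (4), i.e. 2*2**n*n + 4*2**n - 4.

S(n) = 2 \cdot 2^{n} n + 4 \cdot 2^{n} - 4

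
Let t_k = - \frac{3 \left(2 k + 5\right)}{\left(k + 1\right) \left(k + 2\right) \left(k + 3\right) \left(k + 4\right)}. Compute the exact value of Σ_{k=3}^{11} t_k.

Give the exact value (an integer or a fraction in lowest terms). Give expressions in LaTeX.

Σ = -57/520

t_(k+1)/t_k = (k + 1)*(2*k + 7)/((k + 5)*(2*k + 5)).
Factor: A=k + 1; B=k + 5; C=k + 5/2.
Need (k + 1)·f(k+1) − (k + 4)·f(k) = k + 5/2.
Bound: deg f ≤ 3.
Match coefficients ⇒ f(k) = k*(k + 2)*(k + 4)/6.
R(k) = B(k−1)·f(k)/C(k) = k*(k + 2)*(k + 4)**2/(3*(2*k + 5)); s_k = R·t_k = k*(-k - 4)/(k**2 + 4*k + 3).
Verify: 3*(-2*k - 5)/(k**4 + 10*k**3 + 35*k**2 + 50*k + 24) matches t_k.
Sum = s_(12) − s_(3); s_(12) = -64/65, s_(3) = -7/8 ⇒ -57/520.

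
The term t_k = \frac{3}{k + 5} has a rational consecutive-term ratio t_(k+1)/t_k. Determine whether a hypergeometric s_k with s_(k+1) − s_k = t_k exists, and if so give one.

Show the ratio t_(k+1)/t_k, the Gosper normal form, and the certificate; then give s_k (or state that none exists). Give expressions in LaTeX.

none — t_k is not Gosper-summable

Step 1: r(k) = (k + 5)/(k + 6).
Normal form (A,B,C) = (k + 5, k + 6, 1).
Set up (k + 5)·f(k+1) − (k + 5)·f(k) − (1) = 0.
From deg A=1, deg B=1, deg C=0: d=0.
Put f(k) = c0: A·f(k+1) − B(k−1)·f(k) − C = -1; need -1 = 0 — inconsistent ⇒ no f, not summable.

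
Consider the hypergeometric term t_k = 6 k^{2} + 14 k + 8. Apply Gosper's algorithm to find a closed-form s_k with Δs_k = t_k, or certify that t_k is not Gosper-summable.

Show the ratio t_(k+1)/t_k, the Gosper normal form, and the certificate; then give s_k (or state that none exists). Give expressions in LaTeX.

s_k = 2 k \left(k^{2} + 2 k + 1\right)

r(k) = (3*k**2 + 13*k + 14)/(3*k**2 + 7*k + 4) after simplifying.
Normal form (A,B,C) = (1, 1, k**2 + 7*k/3 + 4/3).
f must satisfy (1)·f(k+1) − (1)·f(k) = k**2 + 7*k/3 + 4/3.
deg f ≤ 3 (via 0,0,2).
Match coefficients ⇒ f(k) = k*(k + 1)**2/3.
Certificate R = B(k−1)f/C = k*(k + 1)/(3*k + 4) gives s_k = 2*k*(k**2 + 2*k + 1).
s_(k+1) − s_k = 6*k**2 + 14*k + 8 = t_k.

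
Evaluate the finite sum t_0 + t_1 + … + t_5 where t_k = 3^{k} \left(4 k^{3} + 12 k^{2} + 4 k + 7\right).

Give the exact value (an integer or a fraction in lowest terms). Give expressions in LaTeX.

Step 1: r(k) = 3*(4*k**3 + 24*k**2 + 40*k + 27)/(4*k**3 + 12*k**2 + 4*k + 7).
So A=3 and B=1, with C=k**3 + 3*k**2 + k + 7/4.
f must satisfy (3)·f(k+1) − (1)·f(k) = k**3 + 3*k**2 + k + 7/4.
From deg A=0, deg B=0, deg C=3: d=3.
Solve for f: f(k) = (2*k + 1)*(k**2 - 2*k + 2)/4 (degree 3 ≤ 3).
Certificate R = B(k−1)f/C = (2*k + 1)*(k**2 - 2*k + 2)/(4*k**3 + 12*k**2 + 4*k + 7) gives s_k = 3**k*(2*k**3 - 3*k**2 + 2*k + 2).
Δs = 3**k*(4*k**3 + 12*k**2 + 4*k + 7), as required.
Evaluate s at k=6 and k=0: 246402 and 2; difference 246400.

Σ = 246400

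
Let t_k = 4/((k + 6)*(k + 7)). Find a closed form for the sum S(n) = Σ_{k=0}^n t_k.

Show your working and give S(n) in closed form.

The ratio is (k + 6)/(k + 8).
A = k + 6, B = k + 8, C = 1.
f must satisfy (k + 6)·f(k+1) − (k + 7)·f(k) = 1.
Degrees (1,1,0) ⇒ d ≤ 1.
Solving with deg f ≤ 1: f(k) = k/6.
Certificate R = B(k−1)f/C = k*(k + 7)/6 gives s_k = 2*k/(3*(k + 6)).
Verify: 4/(k**2 + 13*k + 42) matches t_k.
Telescope: S(n) = s_(n+1) − s_(0) = 2*(n + 1)/(3*(n + 7)) − (0) = 2*(n + 1)/(3*(n + 7)).

S(n) = 2*(n + 1)/(3*(n + 7))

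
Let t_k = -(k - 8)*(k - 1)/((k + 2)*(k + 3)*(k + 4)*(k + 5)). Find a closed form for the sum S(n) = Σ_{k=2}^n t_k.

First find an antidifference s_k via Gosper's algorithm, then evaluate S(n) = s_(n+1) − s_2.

S(n) = n*(-n**2 + 48*n - 47)/(60*(n**3 + 12*n**2 + 47*n + 60))

t_(k+1)/t_k = k*(k - 7)*(k + 2)/((k - 8)*(k - 1)*(k + 6)).
Gosper form: A/B · C(k+1)/C(k) with A=k + 2, B=k + 6, C=k**2 - 9*k + 8.
Solve (k + 2)·f(k+1) − (k + 5)·f(k) = k**2 - 9*k + 8.
deg f ≤ 3 (via 1,1,2).
Solving with deg f ≤ 3: f(k) = k*(k**2 - 3*k + 50)/12.
Get s_k = R·t_k = k*(-k**2 + 3*k - 50)/(12*(k**3 + 9*k**2 + 26*k + 24)) with R(k) = B(k−1)f(k)/C(k) = k*(k + 5)*(k**2 - 3*k + 50)/(12*(k - 8)*(k - 1)).
s_(k+1) − s_k = (-k**2 + 9*k - 8)/(k**4 + 14*k**3 + 71*k**2 + 154*k + 120) = t_k.
s_(n+1) = (-n**3 - 47*n - 48)/(12*(n**3 + 12*n**2 + 47*n + 60)) and s_(2) = -1/15, so S(n) = n*(-n**2 + 48*n - 47)/(60*(n**3 + 12*n**2 + 47*n + 60)).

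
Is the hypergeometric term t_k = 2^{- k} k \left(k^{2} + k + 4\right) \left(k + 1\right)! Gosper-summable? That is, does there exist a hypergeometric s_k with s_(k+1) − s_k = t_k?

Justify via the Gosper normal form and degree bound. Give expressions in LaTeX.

Step 1: r(k) = (k + 1)*(k + 2)*(k + (k + 1)**2 + 5)/(2*k*(k**2 + k + 4)).
Factor: A=k/2 + 1; B=1; C=k**3 + k**2 + 4*k.
Need (k/2 + 1)·f(k+1) − (1)·f(k) = k**3 + k**2 + 4*k.
Bound: deg f ≤ 2.
Match coefficients ⇒ f(k) = 2*k*(k - 1).
R(k) = B(k−1)·f(k)/C(k) = 2*(k - 1)/(k**2 + k + 4); s_k = R·t_k = 2**(1 - k)*k*(k - 1)*factorial(k + 1).
Δs = k*(k**2 + k + 4)*factorial(k + 1)/2**k, as required.

Yes. s_k = 2^{1 - k} k \left(k - 1\right) \left(k + 1\right)!.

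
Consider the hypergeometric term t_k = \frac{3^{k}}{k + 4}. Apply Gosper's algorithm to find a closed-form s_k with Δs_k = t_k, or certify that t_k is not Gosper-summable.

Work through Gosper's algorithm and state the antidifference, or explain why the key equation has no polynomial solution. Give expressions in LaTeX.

none (Gosper's algorithm certifies no s_k)

t_(k+1)/t_k = 3*(k + 4)/(k + 5).
So A=3*k + 12 and B=k + 5, with C=1.
Key eq: (3*k + 12)·f(k+1) = (k + 4)·f(k) + (1).
From deg A=1, deg B=1, deg C=0: d=-1.
Bound -1 < 0, so the key equation has no polynomial solution.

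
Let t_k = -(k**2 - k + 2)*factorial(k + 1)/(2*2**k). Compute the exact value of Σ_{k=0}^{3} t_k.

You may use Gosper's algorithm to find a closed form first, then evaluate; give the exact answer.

t_(k+1)/t_k = (k + 2)*(-k + (k + 1)**2 + 1)/(2*(k**2 - k + 2)).
Factor: A=k/2 + 1; B=1; C=k**2 - k + 2.
Need (k/2 + 1)·f(k+1) − (1)·f(k) = k**2 - k + 2.
d = 1 from the (1,0,2) case.
Coefficient equations give f(k) = 2*(k - 2).
Certificate R = B(k−1)f/C = 2*(k - 2)/(k**2 - k + 2) gives s_k = -(k - 2)*factorial(k + 1)/2**k.
Δs = -(k**2 - k + 2)*factorial(k + 1)/(2*2**k), as required.
Evaluate s at k=4 and k=0: -15 and 2; difference -17.

Σ = -17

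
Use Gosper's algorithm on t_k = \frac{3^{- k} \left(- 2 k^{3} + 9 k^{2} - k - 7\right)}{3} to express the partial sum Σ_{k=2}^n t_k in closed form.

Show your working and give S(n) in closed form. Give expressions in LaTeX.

t_(k+1)/t_k = (2*k**3 - 3*k**2 - 11*k + 1)/(3*(2*k**3 - 9*k**2 + k + 7)).
Gosper form: A/B · C(k+1)/C(k) with A=1/3, B=1, C=k**3 - 9*k**2/2 + k/2 + 7/2.
Set up (1/3)·f(k+1) − (1)·f(k) − (k**3 - 9*k**2/2 + k/2 + 7/2) = 0.
Bound: deg f ≤ 3.
A polynomial solution: f(k) = -3*(k**3 - 3*k**2 - k + 2)/2.
Get s_k = R·t_k = (k**3 - 3*k**2 - k + 2)/3**k with R(k) = B(k−1)f(k)/C(k) = -3*(k**3 - 3*k**2 - k + 2)/(2*k**3 - 9*k**2 + k + 7).
Δs = (-2*k**3 + 9*k**2 - k - 7)/(3*3**k), as required.
Telescope: S(n) = s_(n+1) − s_(2) = 3**(-n - 1)*(n**3 - 4*n - 1) − (-4/9) = 3**(-n - 2)*(4*3**n + 3*n**3 - 12*n - 3).

S(n) = 3^{- n - 2} \left(4 \cdot 3^{n} + 3 n^{3} - 12 n - 3\right)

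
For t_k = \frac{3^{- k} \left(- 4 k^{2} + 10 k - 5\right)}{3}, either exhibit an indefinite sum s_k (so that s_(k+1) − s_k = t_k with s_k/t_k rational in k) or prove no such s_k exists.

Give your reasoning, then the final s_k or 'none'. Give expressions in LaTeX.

Ratio r(k) = (4*k**2 - 2*k - 1)/(3*(4*k**2 - 10*k + 5)).
So A=1/3 and B=1, with C=k**2 - 5*k/2 + 5/4.
Key eq: (1/3)·f(k+1) = (1)·f(k) + (k**2 - 5*k/2 + 5/4).
From deg A=0, deg B=0, deg C=2: d=2.
Match coefficients ⇒ f(k) = -3*(2*k**2 - 3*k + 2)/4.
So s_k = (B(k−1)f/C)·t_k = (-3*(2*k**2 - 3*k + 2)/(4*k**2 - 10*k + 5))·t_k = (2*k**2 - 3*k + 2)/3**k.
s_(k+1) − s_k = (-4*k**2 + 10*k - 5)/(3*3**k) = t_k.

s_k = 3^{- k} \left(2 k^{2} - 3 k + 2\right)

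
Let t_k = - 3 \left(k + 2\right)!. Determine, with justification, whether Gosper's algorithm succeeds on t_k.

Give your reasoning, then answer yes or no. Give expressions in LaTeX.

No — key equation has no polynomial f.

The ratio is k + 3.
Factor: A=k + 3; B=1; C=1.
Need (k + 3)·f(k+1) − (1)·f(k) = 1.
deg f ≤ -1 (via 1,0,0).
d = -1 < 0 ⇒ no nonzero polynomial f; not summable.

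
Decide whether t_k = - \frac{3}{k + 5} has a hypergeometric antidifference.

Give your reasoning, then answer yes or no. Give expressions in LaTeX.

No — key equation has no polynomial f.

Step 1: r(k) = (k + 5)/(k + 6).
So A=k + 5 and B=k + 6, with C=1.
Solve (k + 5)·f(k+1) − (k + 5)·f(k) = 1.
Bound: deg f ≤ 0.
f = c0 ⇒ A·f(k+1) − B(k−1)·f(k) − C = -1. The system {-1 = 0} is inconsistent; no antidifference.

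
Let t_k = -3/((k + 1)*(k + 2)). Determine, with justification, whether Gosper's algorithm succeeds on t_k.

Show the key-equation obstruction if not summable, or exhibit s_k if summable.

Ratio r(k) = (k + 1)/(k + 3).
So A=k + 1 and B=k + 3, with C=1.
Set up (k + 1)·f(k+1) − (k + 2)·f(k) − (1) = 0.
Bound: deg f ≤ 1.
Coefficient equations give f(k) = k.
Then R = B(k−1)f/C = k*(k + 2), so s_k = R(k)·t_k = -3*k/(k + 1).
Verify: -3/(k**2 + 3*k + 2) matches t_k.

Yes. s_k = -3*k/(k + 1).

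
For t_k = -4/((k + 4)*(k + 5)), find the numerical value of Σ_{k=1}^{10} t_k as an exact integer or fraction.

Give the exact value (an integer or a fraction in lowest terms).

r(k) = (k + 4)/(k + 6) after simplifying.
Take A(k)=k + 4, B(k)=k + 6, C(k)=1.
Set up (k + 4)·f(k+1) − (k + 5)·f(k) − (1) = 0.
Degrees (1,1,0) ⇒ d ≤ 1.
Solving with deg f ≤ 1: f(k) = k/4.
Then R = B(k−1)f/C = k*(k + 5)/4, so s_k = R(k)·t_k = -k/(k + 4).
s_(k+1) − s_k = -4/(k**2 + 9*k + 20) = t_k.
Σ_(k=1)^(10) t_k = s_(11) − s_(1) = -11/15 − (-1/5) = -8/15.

Σ = -8/15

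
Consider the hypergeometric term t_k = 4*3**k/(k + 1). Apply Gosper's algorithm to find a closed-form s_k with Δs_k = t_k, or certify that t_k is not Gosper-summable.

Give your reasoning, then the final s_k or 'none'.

no hypergeometric antidifference exists

The ratio is 3*(k + 1)/(k + 2).
So A=3*k + 3 and B=k + 2, with C=1.
Need (3*k + 3)·f(k+1) − (k + 1)·f(k) = 1.
d = -1 from the (1,1,0) case.
Negative degree bound (-1): no f exists, t_k not Gosper-summable.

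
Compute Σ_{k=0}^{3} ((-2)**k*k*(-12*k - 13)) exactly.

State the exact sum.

Σ = 930

r(k) = -2*(k + 1)*(12*k + 25)/(k*(12*k + 13)) after simplifying.
A = -2, B = 1, C = k**2 + 13*k/12.
Key eq: (-2)·f(k+1) = (1)·f(k) + (k**2 + 13*k/12).
From deg A=0, deg B=0, deg C=2: d=2.
Coefficient equations give f(k) = -(4*k**2 - k - 2)/12.
R(k) = B(k−1)·f(k)/C(k) = -(4*k**2 - k - 2)/(k*(12*k + 13)); s_k = R·t_k = (-2)**k*(4*k**2 - k - 2).
Check: Δs_k = (-2)**k*k*(-12*k - 13). ✓
Telescoping: Σ = s_(4) − s_(0) = 928 − (-2) = 930.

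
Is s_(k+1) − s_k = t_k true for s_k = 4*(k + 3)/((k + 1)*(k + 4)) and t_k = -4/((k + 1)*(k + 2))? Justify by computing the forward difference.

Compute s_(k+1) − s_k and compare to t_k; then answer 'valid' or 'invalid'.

Invalid: residual 8*(k + 3)/(k**4 + 12*k**3 + 49*k**2 + 78*k + 40) ≠ 0.

s_(k+1) = 4*(k + 4)/((k + 2)*(k + 5))
s_(k+1) − s_k = 4*(-k**2 - 7*k - 14)/(k**4 + 12*k**3 + 49*k**2 + 78*k + 40)
(s_(k+1) − s_k) − t_k = 8*(k + 3)/(k**4 + 12*k**3 + 49*k**2 + 78*k + 40)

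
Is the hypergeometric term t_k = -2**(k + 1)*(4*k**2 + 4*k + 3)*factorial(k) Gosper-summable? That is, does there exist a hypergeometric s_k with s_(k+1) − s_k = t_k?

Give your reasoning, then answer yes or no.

Yes. s_k = -2**(k + 1)*(2*k - 1)*factorial(k).

Compute t_(k+1)/t_k: get 2*(4*k**3 + 16*k**2 + 23*k + 11)/(4*k**2 + 4*k + 3).
Take A(k)=2*k + 2, B(k)=1, C(k)=k**2 + k + 3/4.
Need (2*k + 2)·f(k+1) − (1)·f(k) = k**2 + k + 3/4.
From deg A=1, deg B=0, deg C=2: d=1.
A polynomial solution: f(k) = (2*k - 1)/4.
Certificate R = B(k−1)f/C = (2*k - 1)/(4*k**2 + 4*k + 3) gives s_k = -2**(k + 1)*(2*k - 1)*factorial(k).
Verify: -2**(k + 1)*(4*k**2 + 4*k + 3)*factorial(k) matches t_k.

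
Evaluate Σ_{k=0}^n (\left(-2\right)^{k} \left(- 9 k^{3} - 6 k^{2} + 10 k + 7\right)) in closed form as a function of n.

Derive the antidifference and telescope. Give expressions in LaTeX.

S(n) = - 6 \left(-2\right)^{n} n^{3} - 10 \left(-2\right)^{n} n^{2} + 6 \left(-2\right)^{n} n + 8 \left(-2\right)^{n} - 1

Ratio r(k) = 2*(-9*k**3 - 33*k**2 - 29*k + 2)/(9*k**3 + 6*k**2 - 10*k - 7).
Factor: A=-2; B=1; C=k**3 + 2*k**2/3 - 10*k/9 - 7/9.
Solve (-2)·f(k+1) − (1)·f(k) = k**3 + 2*k**2/3 - 10*k/9 - 7/9.
d = 3 from the (0,0,3) case.
Coefficient equations give f(k) = -(3*k**3 - 4*k**2 - 4*k + 1)/9.
So s_k = (B(k−1)f/C)·t_k = (-(3*k**3 - 4*k**2 - 4*k + 1)/((k + 1)*(9*k**2 - 3*k - 7)))·t_k = (-2)**k*(3*k**3 - 4*k**2 - 4*k + 1).
Check: Δs_k = (-2)**k*(-9*k**3 - 6*k**2 + 10*k + 7). ✓
s_(n+1) = (-2)**(n + 1)*(3*n**3 + 5*n**2 - 3*n - 4) and s_(0) = 1, so S(n) = -6*(-2)**n*n**3 - 10*(-2)**n*n**2 + 6*(-2)**n*n + 8*(-2)**n - 1.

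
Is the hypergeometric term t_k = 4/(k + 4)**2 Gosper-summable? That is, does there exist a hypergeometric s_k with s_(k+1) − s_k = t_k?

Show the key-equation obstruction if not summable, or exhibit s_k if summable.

No; the coefficient equations for f are inconsistent.

The ratio is (k + 4)**2/(k + 5)**2.
So A=k**2 + 8*k + 16 and B=k**2 + 10*k + 25, with C=1.
Key eq: (k**2 + 8*k + 16)·f(k+1) = (k**2 + 8*k + 16)·f(k) + (1).
From deg A=2, deg B=2, deg C=0: d=0.
Generic f = c0 gives residual -1; -1 = 0 cannot hold, so t_k is not Gosper-summable.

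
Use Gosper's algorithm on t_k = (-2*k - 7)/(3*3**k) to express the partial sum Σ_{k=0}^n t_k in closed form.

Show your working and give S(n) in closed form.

S(n) = (-12*3**n + n + 5)/(3*3**n)

t_(k+1)/t_k = (2*k + 9)/(3*(2*k + 7)).
Normal form (A,B,C) = (1/3, 1, k + 7/2).
Key eq: (1/3)·f(k+1) = (1)·f(k) + (k + 7/2).
deg f ≤ 1 (via 0,0,1).
Coefficient equations give f(k) = -3*(k + 4)/2.
Then R = B(k−1)f/C = -3*(k + 4)/(2*k + 7), so s_k = R(k)·t_k = (k + 4)/3**k.
s_(k+1) − s_k = (-2*k - 7)/(3*3**k) = t_k.
Σ_(k=0)^n t_k = s_(n+1) − s_(0) = (3**(-n - 1)*(n + 5)) − (4), i.e. (-12*3**n + n + 5)/(3*3**n).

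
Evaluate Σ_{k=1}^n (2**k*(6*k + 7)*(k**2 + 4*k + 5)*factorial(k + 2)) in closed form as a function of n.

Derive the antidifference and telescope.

S(n) = 6*2**n*n**2*factorial(n + 3) + 16*2**n*n*factorial(n + 3) + 12*2**n*factorial(n + 3) - 72

Compute t_(k+1)/t_k: get 2*(k + 3)*(6*k + 13)*(4*k + (k + 1)**2 + 9)/((6*k + 7)*(k**2 + 4*k + 5)).
Gosper form: A/B · C(k+1)/C(k) with A=2*k + 6, B=1, C=k**3 + 31*k**2/6 + 29*k/3 + 35/6.
Set up (2*k + 6)·f(k+1) − (1)·f(k) − (k**3 + 31*k**2/6 + 29*k/3 + 35/6) = 0.
Bound: deg f ≤ 2.
Coefficient equations give f(k) = (3*k**2 + 2*k + 1)/6.
R(k) = B(k−1)·f(k)/C(k) = (3*k**2 + 2*k + 1)/((6*k + 7)*(k**2 + 4*k + 5)); s_k = R·t_k = 2**k*(3*k**2 + 2*k + 1)*factorial(k + 2).
Verify: 2**k*(6*k + 7)*(k**2 + 4*k + 5)*factorial(k + 2) matches t_k.
Telescope: S(n) = s_(n+1) − s_(1) = 2**(n + 1)*(3*n**2 + 8*n + 6)*factorial(n + 3) − (72) = 6*2**n*n**2*factorial(n + 3) + 16*2**n*n*factorial(n + 3) + 12*2**n*factorial(n + 3) - 72.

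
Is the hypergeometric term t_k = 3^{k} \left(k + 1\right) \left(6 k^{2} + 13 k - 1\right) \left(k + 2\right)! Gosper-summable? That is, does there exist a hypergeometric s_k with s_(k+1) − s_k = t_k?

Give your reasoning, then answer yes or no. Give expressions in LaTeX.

Yes. s_k = 3^{k} \left(k - 1\right) \left(2 k - 1\right) \left(k + 2\right)!.

Compute t_(k+1)/t_k: get 3*(k + 2)*(k + 3)*(13*k + 6*(k + 1)**2 + 12)/((k + 1)*(6*k**2 + 13*k - 1)).
Factor: A=3*k + 9; B=1; C=k**3 + 19*k**2/6 + 2*k - 1/6.
Solve (3*k + 9)·f(k+1) − (1)·f(k) = k**3 + 19*k**2/6 + 2*k - 1/6.
Degrees (1,0,3) ⇒ d ≤ 2.
A polynomial solution: f(k) = (k - 1)*(2*k - 1)/6.
So s_k = (B(k−1)f/C)·t_k = ((k - 1)*(2*k - 1)/((k + 1)*(6*k**2 + 13*k - 1)))·t_k = 3**k*(k - 1)*(2*k - 1)*factorial(k + 2).
s_(k+1) − s_k = 3**k*(k + 1)*(6*k**2 + 13*k - 1)*factorial(k + 2) = t_k.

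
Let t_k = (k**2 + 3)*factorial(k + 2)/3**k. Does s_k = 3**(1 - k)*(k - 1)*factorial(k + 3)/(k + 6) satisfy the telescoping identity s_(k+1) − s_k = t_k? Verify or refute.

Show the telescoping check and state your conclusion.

Invalid: residual -3**(1 - k)*(k**3 + 6*k**2 + 21)*factorial(k + 2)/((k + 6)*(k + 7)) ≠ 0.

s_(k+1) = k*factorial(k + 4)/(3**k*(k + 7))
s_(k+1) − s_k = (k**3 + 7*k**2 + 6*k + 21)*factorial(k + 3)/(3**k*(k + 6)*(k + 7))
(s_(k+1) − s_k) − t_k = -3**(1 - k)*(k**3 + 6*k**2 + 21)*factorial(k + 2)/((k + 6)*(k + 7))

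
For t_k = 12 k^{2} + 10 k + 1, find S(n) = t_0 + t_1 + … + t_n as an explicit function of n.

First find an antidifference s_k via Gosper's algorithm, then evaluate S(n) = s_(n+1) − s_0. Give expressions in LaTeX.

S(n) = 4 n^{3} + 11 n^{2} + 8 n + 1

The ratio is (12*k**2 + 34*k + 23)/(12*k**2 + 10*k + 1).
So A=1 and B=1, with C=k**2 + 5*k/6 + 1/12.
Need (1)·f(k+1) − (1)·f(k) = k**2 + 5*k/6 + 1/12.
d = 3 from the (0,0,2) case.
Solving with deg f ≤ 3: f(k) = k*(4*k**2 - k - 2)/12.
Get s_k = R·t_k = k*(4*k**2 - k - 2) with R(k) = B(k−1)f(k)/C(k) = k*(4*k**2 - k - 2)/(12*k**2 + 10*k + 1).
s_(k+1) − s_k = 12*k**2 + 10*k + 1 = t_k.
Σ_(k=0)^n t_k = s_(n+1) − s_(0) = (4*n**3 + 11*n**2 + 8*n + 1) − (0), i.e. 4*n**3 + 11*n**2 + 8*n + 1.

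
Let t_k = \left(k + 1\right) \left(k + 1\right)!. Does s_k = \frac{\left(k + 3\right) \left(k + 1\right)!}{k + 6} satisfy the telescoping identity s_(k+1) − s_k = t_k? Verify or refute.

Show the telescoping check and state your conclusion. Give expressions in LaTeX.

s_(k+1) = (k + 4)*factorial(k + 2)/(k + 7)
s_(k+1) − s_k = (k**3 + 11*k**2 + 34*k + 27)*factorial(k + 1)/((k + 6)*(k + 7))
(s_(k+1) − s_k) − t_k = -3*(k**2 + 7*k + 5)*factorial(k + 1)/((k + 6)*(k + 7))

Invalid: residual - \frac{3 \left(k^{2} + 7 k + 5\right) \left(k + 1\right)!}{\left(k + 6\right) \left(k + 7\right)} ≠ 0.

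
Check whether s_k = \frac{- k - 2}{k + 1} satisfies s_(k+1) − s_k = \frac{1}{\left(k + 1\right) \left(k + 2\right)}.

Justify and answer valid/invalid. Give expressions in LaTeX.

s_(k+1) = (-k - 3)/(k + 2)
s_(k+1) − s_k = 1/(k**2 + 3*k + 2)
(s_(k+1) − s_k) − t_k = 0

valid; difference matches t_k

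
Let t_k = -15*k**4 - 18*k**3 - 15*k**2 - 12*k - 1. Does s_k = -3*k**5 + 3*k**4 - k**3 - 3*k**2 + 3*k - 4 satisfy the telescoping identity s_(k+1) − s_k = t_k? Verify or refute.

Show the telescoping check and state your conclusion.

s_(k+1) = -3*k**5 - 12*k**4 - 19*k**3 - 18*k**2 - 9*k - 5
s_(k+1) − s_k = -15*k**4 - 18*k**3 - 15*k**2 - 12*k - 1
(s_(k+1) − s_k) − t_k = 0

valid (s_(k+1) − s_k reduces to t_k)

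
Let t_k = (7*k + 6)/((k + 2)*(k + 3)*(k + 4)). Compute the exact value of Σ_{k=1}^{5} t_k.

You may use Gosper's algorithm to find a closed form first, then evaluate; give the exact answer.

Compute t_(k+1)/t_k: get (k + 2)*(7*k + 13)/((k + 5)*(7*k + 6)).
Take A(k)=k + 2, B(k)=k + 5, C(k)=k + 6/7.
Set up (k + 2)·f(k+1) − (k + 4)·f(k) − (k + 6/7) = 0.
Bound: deg f ≤ 2.
Solve for f: f(k) = k*(5*k + 4)/21 (degree 2 ≤ 2).
Certificate R = B(k−1)f/C = k*(k + 4)*(5*k + 4)/(3*(7*k + 6)) gives s_k = k*(5*k + 4)/(3*(k + 2)*(k + 3)).
Verify: (7*k + 6)/(k**3 + 9*k**2 + 26*k + 24) matches t_k.
Evaluate s at k=6 and k=1: 17/18 and 1/4; difference 25/36.

Σ = 25/36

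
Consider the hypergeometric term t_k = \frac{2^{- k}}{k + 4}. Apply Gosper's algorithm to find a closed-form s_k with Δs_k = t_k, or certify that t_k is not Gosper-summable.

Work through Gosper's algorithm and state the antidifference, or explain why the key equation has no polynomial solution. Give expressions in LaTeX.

no hypergeometric antidifference exists

Step 1: r(k) = (k + 4)/(2*(k + 5)).
Factor: A=k/2 + 2; B=k + 5; C=1.
Set up (k/2 + 2)·f(k+1) − (k + 4)·f(k) − (1) = 0.
Degrees (1,1,0) ⇒ d ≤ -1.
Bound -1 < 0, so the key equation has no polynomial solution.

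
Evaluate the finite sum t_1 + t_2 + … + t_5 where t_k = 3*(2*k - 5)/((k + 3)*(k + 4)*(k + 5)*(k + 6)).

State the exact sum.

Σ = -31/3960

Step 1: r(k) = (k + 3)*(2*k - 3)/((k + 7)*(2*k - 5)).
A = k + 3, B = k + 7, C = k - 5/2.
Set up (k + 3)·f(k+1) − (k + 6)·f(k) − (k - 5/2) = 0.
Bound: deg f ≤ 3.
Coefficient equations give f(k) = -k*(k**2 + 12*k + 137)/180.
Certificate R = B(k−1)f/C = -k*(k + 6)*(k**2 + 12*k + 137)/(90*(2*k - 5)) gives s_k = k*(-k**2 - 12*k - 137)/(30*(k + 3)*(k + 4)*(k + 5)).
Verify: 3*(2*k - 5)/(k**4 + 18*k**3 + 119*k**2 + 342*k + 360) matches t_k.
Σ_(k=1)^(5) t_k = s_(6) − s_(1) = -49/990 − (-1/24) = -31/3960.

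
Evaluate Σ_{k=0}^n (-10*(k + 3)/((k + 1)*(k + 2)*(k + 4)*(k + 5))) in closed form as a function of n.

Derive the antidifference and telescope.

r(k) = (k + 1)*(k + 4)**2/((k + 3)**2*(k + 6)) after simplifying.
Factor: A=k + 1; B=k + 6; C=k**2 + 6*k + 9.
Need (k + 1)·f(k+1) − (k + 5)·f(k) = k**2 + 6*k + 9.
Degrees (1,1,2) ⇒ d ≤ 4.
Solving with deg f ≤ 4: f(k) = k*(k + 2)*(k + 3)*(k + 5)/8.
So s_k = (B(k−1)f/C)·t_k = (k*(k + 2)*(k + 5)**2/(8*(k + 3)))·t_k = 5*k*(-k - 5)/(4*(k**2 + 5*k + 4)).
Check: Δs_k = 10*(-k - 3)/(k**4 + 12*k**3 + 49*k**2 + 78*k + 40). ✓
Evaluate: s_(n+1) = 5*(-n**2 - 7*n - 6)/(4*(n**2 + 7*n + 10)); subtract s_(0) = 0 ⇒ S(n) = 5*(-n**2 - 7*n - 6)/(4*(n**2 + 7*n + 10)).

S(n) = 5*(-n**2 - 7*n - 6)/(4*(n**2 + 7*n + 10))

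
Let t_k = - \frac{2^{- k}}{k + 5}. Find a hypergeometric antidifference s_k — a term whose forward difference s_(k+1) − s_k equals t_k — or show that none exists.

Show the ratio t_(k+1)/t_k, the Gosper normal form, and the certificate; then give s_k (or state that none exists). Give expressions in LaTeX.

Ratio r(k) = (k + 5)/(2*(k + 6)).
So A=k/2 + 5/2 and B=k + 6, with C=1.
Set up (k/2 + 5/2)·f(k+1) − (k + 5)·f(k) − (1) = 0.
From deg A=1, deg B=1, deg C=0: d=-1.
Negative degree bound (-1): no f exists, t_k not Gosper-summable.

none (Gosper's algorithm certifies no s_k)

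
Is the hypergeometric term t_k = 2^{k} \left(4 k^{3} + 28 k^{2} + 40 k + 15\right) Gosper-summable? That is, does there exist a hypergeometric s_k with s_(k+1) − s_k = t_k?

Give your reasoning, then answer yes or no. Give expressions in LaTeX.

The ratio is 2*(4*k**3 + 40*k**2 + 108*k + 87)/(4*k**3 + 28*k**2 + 40*k + 15).
So A=2 and B=1, with C=k**3 + 7*k**2 + 10*k + 15/4.
Key eq: (2)·f(k+1) = (1)·f(k) + (k**3 + 7*k**2 + 10*k + 15/4).
Bound: deg f ≤ 3.
Coefficient equations give f(k) = (4*k**3 + 4*k**2 - 1)/4.
Get s_k = R·t_k = 2**k*(4*k**3 + 4*k**2 - 1) with R(k) = B(k−1)f(k)/C(k) = (4*k**3 + 4*k**2 - 1)/(4*k**3 + 28*k**2 + 40*k + 15).
Check: Δs_k = 2**k*(4*k**3 + 28*k**2 + 40*k + 15). ✓

Yes. s_k = 2^{k} \left(4 k^{3} + 4 k^{2} - 1\right).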